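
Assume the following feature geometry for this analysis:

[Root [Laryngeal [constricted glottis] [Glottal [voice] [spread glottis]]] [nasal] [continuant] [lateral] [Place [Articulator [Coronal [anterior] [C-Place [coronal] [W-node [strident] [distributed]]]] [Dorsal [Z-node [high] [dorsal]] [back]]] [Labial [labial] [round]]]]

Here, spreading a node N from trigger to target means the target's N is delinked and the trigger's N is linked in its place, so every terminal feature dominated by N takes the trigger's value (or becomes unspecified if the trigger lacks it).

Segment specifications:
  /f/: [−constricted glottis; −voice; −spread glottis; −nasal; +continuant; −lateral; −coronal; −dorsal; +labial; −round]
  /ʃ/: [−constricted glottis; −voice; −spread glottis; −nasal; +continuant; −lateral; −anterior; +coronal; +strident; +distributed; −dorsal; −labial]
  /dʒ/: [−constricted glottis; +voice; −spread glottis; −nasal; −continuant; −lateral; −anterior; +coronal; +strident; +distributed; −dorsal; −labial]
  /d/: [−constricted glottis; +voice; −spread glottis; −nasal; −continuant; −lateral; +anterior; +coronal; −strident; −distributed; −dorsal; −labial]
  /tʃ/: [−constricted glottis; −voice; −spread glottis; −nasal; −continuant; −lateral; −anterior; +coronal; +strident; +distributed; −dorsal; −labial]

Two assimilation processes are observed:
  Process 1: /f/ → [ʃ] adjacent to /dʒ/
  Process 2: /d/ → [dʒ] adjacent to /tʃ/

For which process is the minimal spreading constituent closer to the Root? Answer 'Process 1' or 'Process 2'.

Process 1

Process 1: the features that change are [labial], [round], [coronal], [anterior], [distributed], [strident]; the minimal node is Place (depth 1).
Process 2 alters [anterior], [distributed], [strident]; the lowest common ancestor is Coronal (depth 3 from Root).
Depth 1 < depth 3; Process 1 involves the structurally higher constituent Place.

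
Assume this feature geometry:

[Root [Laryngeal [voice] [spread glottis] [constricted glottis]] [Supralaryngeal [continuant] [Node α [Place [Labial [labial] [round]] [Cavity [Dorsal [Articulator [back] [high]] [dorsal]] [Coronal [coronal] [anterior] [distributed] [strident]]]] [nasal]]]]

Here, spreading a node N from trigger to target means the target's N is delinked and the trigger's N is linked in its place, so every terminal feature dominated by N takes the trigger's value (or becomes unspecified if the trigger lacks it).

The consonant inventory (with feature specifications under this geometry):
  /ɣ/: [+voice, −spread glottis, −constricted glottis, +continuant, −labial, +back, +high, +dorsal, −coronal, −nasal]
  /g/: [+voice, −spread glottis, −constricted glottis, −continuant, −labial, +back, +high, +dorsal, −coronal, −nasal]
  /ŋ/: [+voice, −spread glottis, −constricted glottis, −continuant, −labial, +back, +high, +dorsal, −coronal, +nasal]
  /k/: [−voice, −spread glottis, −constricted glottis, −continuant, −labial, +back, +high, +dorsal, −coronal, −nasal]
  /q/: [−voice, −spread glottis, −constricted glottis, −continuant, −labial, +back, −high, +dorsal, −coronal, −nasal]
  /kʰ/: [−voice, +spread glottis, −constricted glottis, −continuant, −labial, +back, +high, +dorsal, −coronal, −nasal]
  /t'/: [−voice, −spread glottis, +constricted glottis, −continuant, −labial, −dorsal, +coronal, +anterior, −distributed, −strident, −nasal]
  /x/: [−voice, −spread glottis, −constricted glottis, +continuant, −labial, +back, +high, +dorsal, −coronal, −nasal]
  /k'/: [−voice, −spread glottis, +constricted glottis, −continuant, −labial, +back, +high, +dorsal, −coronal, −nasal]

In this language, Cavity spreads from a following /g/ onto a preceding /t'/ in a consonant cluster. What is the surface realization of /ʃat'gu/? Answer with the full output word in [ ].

The Cavity node dominates the terminals [back], [high], [dorsal], [coronal], [anterior], [distributed], [strident].
The target acquires /g/'s values for everything under Cavity — [+back], [+high], [+dorsal], [−coronal] — while keeping its own [voice], [spread glottis], [constricted glottis], ….
This feature bundle is that of [k'], so /ʃat'gu/ surfaces as [ʃak'gu].

[ʃak'gu]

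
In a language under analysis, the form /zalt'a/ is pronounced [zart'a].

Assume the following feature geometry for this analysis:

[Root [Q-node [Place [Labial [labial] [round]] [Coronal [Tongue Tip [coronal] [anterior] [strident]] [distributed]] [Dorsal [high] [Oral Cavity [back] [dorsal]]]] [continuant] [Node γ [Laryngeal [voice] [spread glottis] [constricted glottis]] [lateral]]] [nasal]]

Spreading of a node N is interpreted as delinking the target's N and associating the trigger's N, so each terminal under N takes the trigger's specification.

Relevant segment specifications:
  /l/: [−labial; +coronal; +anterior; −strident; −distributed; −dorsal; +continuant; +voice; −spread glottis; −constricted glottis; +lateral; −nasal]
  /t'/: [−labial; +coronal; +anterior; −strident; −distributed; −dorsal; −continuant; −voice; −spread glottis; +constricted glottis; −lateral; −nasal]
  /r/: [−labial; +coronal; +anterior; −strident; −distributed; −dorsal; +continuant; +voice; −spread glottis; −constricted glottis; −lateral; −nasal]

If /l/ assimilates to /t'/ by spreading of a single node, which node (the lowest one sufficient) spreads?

Comparing /l/ with its surface form [r], the only feature that changes is [lateral].
Only a single terminal changes, and /t'/ supplies the new value, so [lateral] itself is the minimal spreading constituent.
[constricted glottis], [voice] — on which /t'/ differs from /l/ — are unchanged, so neither Node γ nor anything higher can have spread; the constituent is no larger than [lateral].

[lateral]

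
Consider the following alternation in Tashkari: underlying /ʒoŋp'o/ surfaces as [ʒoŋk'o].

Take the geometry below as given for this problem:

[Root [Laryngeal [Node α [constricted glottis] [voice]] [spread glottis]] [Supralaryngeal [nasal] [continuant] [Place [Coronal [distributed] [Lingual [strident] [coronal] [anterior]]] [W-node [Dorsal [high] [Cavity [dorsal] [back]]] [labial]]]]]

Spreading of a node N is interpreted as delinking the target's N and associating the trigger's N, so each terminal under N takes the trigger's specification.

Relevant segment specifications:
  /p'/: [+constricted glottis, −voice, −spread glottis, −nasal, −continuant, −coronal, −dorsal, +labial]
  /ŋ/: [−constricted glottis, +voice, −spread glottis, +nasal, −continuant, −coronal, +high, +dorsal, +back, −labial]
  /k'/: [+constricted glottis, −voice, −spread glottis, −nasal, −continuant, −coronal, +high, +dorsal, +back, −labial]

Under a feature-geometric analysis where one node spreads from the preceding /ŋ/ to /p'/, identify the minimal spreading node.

/p'/ and [k'] differ in [labial], [dorsal], [high], [back]; every other specified feature is identical.
The smallest constituent containing every changed terminal is W-node — each of its daughters lacks at least one of the affected features.
Spreading W-node from /ŋ/ overwrites each of those terminals with /ŋ/'s values, yielding exactly [k'].
Features on which the two segments disagree outside W-node, such as [voice], [constricted glottis], are unchanged — nothing dominating them spread, and W-node is the minimal sufficient constituent.

W-node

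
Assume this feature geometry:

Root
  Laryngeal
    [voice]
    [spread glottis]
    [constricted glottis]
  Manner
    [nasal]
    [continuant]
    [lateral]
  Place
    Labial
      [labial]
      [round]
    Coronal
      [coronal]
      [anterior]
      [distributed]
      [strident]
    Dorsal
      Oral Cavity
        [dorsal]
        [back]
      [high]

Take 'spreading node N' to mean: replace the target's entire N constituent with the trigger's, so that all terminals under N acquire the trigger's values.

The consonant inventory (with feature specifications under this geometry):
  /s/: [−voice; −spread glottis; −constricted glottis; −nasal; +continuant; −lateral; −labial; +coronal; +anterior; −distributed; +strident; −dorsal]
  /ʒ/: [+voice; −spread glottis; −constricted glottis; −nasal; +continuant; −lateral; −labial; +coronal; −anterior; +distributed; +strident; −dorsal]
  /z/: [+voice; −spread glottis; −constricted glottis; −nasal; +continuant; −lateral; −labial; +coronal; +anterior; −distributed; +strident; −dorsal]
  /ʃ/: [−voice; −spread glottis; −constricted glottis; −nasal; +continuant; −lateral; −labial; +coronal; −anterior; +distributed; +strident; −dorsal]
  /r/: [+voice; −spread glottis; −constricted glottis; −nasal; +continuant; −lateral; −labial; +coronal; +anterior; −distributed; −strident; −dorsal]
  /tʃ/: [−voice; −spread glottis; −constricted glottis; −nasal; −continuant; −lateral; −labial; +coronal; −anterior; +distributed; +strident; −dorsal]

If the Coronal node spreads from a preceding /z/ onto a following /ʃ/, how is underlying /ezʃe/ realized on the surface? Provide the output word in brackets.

The Coronal node dominates the terminals [coronal], [anterior], [distributed], [strident].
Spreading Coronal from /z/ onto /ʃ/ replaces those values with /z/'s: [+coronal], [+anterior], [−distributed], [+strident]. Features outside Coronal ([voice], [spread glottis], [constricted glottis], …) stay as in /ʃ/.
This feature bundle is that of [s], so /ezʃe/ surfaces as [ezse].

[ezse]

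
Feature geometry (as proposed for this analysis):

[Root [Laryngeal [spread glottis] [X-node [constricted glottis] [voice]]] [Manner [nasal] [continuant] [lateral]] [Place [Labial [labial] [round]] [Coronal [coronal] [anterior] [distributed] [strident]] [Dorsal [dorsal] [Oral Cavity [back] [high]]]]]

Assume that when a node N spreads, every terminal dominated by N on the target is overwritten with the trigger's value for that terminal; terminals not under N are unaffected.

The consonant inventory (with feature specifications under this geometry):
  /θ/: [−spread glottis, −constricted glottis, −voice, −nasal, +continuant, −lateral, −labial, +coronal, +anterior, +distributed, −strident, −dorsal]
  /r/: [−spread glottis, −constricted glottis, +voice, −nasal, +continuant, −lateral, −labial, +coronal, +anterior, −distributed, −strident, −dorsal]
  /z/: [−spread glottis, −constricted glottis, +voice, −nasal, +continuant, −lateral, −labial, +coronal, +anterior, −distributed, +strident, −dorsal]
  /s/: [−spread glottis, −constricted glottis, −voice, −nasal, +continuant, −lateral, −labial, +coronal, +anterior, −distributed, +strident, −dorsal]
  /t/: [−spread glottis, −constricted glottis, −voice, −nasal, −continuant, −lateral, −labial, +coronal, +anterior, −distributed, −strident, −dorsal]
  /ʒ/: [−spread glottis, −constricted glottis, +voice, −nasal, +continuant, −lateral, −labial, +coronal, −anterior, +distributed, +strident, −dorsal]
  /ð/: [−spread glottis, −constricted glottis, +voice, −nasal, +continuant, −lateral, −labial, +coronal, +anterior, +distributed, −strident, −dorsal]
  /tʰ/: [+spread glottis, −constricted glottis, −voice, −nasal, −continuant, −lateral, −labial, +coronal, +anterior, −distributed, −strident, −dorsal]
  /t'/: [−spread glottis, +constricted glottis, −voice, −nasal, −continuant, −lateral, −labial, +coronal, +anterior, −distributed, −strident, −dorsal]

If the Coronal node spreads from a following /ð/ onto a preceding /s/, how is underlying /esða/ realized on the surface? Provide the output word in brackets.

The Coronal node dominates the terminals [coronal], [anterior], [distributed], [strident].
After delinking /s/'s Coronal and linking /ð/'s, the affected terminals become [+coronal], [+anterior], [+distributed], [−strident]; [spread glottis], [constricted glottis], [voice], … (outside Coronal) are retained from /s/.
The resulting bundle matches /θ/ in the inventory; substituting it for /s/ gives [eθða].

[eθða]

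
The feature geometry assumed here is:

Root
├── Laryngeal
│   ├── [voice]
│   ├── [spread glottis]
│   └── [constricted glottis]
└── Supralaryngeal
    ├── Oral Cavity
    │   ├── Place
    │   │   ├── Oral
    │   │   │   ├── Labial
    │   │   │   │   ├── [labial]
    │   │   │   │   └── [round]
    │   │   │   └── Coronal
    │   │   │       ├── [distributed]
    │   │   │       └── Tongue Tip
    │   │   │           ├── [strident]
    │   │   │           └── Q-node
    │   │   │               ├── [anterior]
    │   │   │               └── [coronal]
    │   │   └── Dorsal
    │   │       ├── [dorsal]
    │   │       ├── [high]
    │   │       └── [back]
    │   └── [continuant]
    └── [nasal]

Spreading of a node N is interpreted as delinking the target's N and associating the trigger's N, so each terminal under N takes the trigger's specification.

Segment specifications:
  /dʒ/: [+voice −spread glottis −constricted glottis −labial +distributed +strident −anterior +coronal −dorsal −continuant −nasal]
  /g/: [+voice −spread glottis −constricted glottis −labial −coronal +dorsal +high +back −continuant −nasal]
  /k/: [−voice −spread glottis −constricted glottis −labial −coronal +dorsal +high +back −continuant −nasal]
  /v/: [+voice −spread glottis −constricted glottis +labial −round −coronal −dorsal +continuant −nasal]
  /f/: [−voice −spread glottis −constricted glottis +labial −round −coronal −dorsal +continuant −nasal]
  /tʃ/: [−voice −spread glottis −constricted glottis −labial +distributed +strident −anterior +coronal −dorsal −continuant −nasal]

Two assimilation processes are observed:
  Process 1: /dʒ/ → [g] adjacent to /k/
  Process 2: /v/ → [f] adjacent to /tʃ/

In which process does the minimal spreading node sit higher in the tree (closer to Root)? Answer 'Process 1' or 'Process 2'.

Process 1: the features that change are [coronal], [anterior], [distributed], [strident], [dorsal], [high], [back]; the minimal node is Place (depth 3).
In Process 2, [voice] changes, so the minimal spreading node is [voice] at depth 2.
[voice] (depth 2) sits above Place (depth 3), making Process 2 the one with the higher spreading node.

Process 2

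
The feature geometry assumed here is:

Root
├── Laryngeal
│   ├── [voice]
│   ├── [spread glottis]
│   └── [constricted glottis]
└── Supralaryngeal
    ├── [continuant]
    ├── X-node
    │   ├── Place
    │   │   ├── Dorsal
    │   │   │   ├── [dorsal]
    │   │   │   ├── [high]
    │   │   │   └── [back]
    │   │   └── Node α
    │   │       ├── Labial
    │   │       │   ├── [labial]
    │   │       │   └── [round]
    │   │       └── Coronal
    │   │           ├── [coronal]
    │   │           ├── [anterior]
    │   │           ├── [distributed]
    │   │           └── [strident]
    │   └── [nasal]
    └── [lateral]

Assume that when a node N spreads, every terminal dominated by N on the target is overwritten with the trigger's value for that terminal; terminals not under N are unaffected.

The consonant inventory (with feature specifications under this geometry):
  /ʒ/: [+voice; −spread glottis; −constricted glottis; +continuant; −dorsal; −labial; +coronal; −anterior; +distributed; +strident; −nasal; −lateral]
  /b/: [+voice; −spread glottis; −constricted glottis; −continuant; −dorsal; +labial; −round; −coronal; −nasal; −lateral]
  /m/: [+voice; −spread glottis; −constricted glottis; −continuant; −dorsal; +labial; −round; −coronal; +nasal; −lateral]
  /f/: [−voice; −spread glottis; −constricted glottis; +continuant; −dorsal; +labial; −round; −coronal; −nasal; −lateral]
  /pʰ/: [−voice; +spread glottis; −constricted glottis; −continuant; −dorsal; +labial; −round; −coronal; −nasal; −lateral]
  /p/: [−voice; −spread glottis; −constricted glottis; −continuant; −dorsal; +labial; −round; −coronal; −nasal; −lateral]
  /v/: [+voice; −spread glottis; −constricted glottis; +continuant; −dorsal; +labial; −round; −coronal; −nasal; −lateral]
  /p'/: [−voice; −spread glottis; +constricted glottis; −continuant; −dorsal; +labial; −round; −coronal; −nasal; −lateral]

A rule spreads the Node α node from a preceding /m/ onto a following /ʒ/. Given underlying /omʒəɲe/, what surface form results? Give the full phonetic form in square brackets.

[omvəɲe]

Node α immediately or transitively dominates [labial], [round], [coronal], [anterior], [distributed], [strident].
Spreading Node α from /m/ onto /ʒ/ replaces those values with /m/'s: [+labial], [−round], [−coronal]. Features outside Node α ([voice], [spread glottis], [constricted glottis], …) stay as in /ʒ/.
The resulting bundle matches /v/ in the inventory; substituting it for /ʒ/ gives [omvəɲe].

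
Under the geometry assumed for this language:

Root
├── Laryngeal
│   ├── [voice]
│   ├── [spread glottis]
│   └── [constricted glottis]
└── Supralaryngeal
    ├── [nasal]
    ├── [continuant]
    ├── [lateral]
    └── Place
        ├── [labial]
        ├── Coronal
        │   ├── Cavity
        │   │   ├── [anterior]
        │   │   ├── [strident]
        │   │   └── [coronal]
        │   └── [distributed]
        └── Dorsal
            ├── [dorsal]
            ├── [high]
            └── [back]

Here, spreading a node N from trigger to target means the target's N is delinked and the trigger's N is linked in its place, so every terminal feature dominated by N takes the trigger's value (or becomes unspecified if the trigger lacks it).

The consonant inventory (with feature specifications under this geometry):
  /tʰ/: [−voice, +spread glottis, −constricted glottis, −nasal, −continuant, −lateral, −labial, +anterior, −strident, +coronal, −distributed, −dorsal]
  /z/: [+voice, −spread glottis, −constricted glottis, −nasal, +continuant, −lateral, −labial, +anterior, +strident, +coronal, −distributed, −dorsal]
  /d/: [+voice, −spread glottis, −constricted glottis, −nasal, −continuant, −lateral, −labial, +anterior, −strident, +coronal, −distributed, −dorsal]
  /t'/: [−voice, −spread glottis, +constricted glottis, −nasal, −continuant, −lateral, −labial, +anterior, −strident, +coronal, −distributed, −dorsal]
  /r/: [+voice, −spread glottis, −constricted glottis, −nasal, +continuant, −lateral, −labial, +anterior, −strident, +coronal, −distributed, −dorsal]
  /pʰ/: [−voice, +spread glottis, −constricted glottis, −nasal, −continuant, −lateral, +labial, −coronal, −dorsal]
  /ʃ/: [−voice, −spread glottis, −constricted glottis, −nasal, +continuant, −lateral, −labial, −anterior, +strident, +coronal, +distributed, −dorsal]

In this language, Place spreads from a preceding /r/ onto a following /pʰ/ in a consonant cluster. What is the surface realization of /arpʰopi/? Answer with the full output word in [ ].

Terminals under Place in this geometry: [labial], [anterior], [strident], [coronal], [distributed], [dorsal], [high], [back].
After delinking /pʰ/'s Place and linking /r/'s, the affected terminals become [−labial], [+anterior], [−strident], [+coronal], [−distributed], [−dorsal]; [voice], [spread glottis], [constricted glottis], … (outside Place) are retained from /pʰ/.
The resulting bundle matches /tʰ/ in the inventory; substituting it for /pʰ/ gives [artʰopi].

[artʰopi]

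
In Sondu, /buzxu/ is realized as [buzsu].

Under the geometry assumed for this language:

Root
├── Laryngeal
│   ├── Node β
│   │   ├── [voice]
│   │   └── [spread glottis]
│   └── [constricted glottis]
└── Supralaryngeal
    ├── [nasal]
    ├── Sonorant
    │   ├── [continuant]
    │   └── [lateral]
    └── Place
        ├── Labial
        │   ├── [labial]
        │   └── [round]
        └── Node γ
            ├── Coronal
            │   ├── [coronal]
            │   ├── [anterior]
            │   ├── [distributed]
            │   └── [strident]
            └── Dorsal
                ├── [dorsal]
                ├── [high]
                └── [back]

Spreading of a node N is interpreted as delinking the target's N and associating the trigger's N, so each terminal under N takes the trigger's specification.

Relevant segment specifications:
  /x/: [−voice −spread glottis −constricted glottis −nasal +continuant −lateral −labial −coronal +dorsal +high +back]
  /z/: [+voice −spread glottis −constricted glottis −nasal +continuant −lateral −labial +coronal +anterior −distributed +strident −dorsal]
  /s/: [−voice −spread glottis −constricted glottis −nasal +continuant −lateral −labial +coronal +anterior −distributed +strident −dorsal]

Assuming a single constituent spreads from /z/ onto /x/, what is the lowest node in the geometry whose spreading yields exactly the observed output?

Node γ

Comparing /x/ with its surface form [s], the features that change are [coronal], [anterior], [distributed], [strident], [dorsal], [high], [back].
The smallest constituent containing every changed terminal is Node γ — each of its daughters lacks at least one of the affected features.
Spreading Node γ from /z/ overwrites each of those terminals with /z/'s values, yielding exactly [s].
[voice] stays as in /x/ although /z/ differs there, so no node dominating it spread; among the remaining candidates Node γ is the lowest that derives the output.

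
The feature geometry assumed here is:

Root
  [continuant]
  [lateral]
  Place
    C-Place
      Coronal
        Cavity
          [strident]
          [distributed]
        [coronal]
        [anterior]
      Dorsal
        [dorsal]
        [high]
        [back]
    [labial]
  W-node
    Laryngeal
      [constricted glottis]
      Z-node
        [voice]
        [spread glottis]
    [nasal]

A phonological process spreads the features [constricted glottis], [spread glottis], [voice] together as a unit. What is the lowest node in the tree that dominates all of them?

Laryngeal

[constricted glottis]: Root → W-node → Laryngeal → [constricted glottis].
[spread glottis] lies under Z-node (below W-node).
[voice] lies under Z-node (below W-node).
These paths first converge at Laryngeal; no daughter of Laryngeal dominates all 3 features, so Laryngeal is the minimal constituent.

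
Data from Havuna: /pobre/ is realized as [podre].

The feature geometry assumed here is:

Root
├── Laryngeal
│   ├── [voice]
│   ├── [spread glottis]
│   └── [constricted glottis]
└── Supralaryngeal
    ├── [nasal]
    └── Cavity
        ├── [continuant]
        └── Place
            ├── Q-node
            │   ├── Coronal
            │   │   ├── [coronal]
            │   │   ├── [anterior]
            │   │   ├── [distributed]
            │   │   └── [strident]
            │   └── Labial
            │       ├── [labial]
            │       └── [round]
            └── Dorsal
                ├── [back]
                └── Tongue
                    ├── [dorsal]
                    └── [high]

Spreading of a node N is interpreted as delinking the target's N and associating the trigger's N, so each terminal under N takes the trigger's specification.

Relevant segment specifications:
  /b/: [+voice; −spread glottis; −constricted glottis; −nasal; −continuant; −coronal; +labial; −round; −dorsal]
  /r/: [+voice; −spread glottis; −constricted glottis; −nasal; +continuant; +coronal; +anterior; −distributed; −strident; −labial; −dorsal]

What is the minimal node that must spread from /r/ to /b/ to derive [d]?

Comparing /b/ with its surface form [d], the features that change are [labial], [round], [coronal], [anterior], [distributed], [strident].
In this geometry the lowest node dominating all of them is Q-node: every daughter of Q-node dominates only a proper subset, so no lower node suffices.
If Q-node spreads, every terminal under it takes /r/'s value, producing [d] as observed.
[continuant] stays as in /b/ although /r/ differs there, so no node dominating it spread; among the remaining candidates Q-node is the lowest that derives the output.

Q-node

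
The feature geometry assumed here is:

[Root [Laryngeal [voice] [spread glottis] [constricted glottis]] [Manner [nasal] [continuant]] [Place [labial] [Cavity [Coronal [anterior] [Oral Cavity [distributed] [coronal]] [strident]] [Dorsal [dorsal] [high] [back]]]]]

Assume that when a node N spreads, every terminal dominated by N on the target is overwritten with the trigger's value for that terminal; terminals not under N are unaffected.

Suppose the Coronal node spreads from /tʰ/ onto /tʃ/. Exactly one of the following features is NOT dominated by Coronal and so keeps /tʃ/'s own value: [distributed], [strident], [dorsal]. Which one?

Under this geometry, Coronal contains [anterior], [distributed], [coronal], [strident].
Spreading Coronal replaces [strident], [distributed] with the trigger's values, since each sits inside the Coronal constituent.
[dorsal] attaches under Dorsal, not under Coronal, so /tʃ/ retains its own value for [dorsal].

[dorsal]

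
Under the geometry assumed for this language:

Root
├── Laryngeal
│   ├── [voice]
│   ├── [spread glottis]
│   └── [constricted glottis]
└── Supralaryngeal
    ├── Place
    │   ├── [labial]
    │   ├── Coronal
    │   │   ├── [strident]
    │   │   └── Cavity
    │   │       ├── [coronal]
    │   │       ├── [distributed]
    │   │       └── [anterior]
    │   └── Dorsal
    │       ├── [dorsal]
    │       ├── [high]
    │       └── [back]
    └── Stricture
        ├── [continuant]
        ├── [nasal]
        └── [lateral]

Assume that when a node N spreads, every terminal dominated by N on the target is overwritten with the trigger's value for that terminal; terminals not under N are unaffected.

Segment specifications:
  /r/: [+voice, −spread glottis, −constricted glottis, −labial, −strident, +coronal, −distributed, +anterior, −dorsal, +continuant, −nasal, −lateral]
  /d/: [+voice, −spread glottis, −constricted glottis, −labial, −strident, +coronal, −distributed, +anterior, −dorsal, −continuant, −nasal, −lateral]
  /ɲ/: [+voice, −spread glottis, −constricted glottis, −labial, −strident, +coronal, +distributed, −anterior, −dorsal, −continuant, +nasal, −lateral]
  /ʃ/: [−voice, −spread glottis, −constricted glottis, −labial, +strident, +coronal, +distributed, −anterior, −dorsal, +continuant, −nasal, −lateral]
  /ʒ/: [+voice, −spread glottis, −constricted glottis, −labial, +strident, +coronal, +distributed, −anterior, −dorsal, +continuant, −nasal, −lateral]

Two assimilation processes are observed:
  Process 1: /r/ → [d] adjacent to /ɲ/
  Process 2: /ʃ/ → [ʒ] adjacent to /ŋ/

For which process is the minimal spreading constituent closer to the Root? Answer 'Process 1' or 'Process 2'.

Process 1: the feature that changes is [continuant]; the minimal node is [continuant] (depth 3).
In Process 2, [voice] changes, so the minimal spreading node is [voice] at depth 2.
Depth 2 < depth 3; Process 2 involves the structurally higher constituent [voice].

Process 2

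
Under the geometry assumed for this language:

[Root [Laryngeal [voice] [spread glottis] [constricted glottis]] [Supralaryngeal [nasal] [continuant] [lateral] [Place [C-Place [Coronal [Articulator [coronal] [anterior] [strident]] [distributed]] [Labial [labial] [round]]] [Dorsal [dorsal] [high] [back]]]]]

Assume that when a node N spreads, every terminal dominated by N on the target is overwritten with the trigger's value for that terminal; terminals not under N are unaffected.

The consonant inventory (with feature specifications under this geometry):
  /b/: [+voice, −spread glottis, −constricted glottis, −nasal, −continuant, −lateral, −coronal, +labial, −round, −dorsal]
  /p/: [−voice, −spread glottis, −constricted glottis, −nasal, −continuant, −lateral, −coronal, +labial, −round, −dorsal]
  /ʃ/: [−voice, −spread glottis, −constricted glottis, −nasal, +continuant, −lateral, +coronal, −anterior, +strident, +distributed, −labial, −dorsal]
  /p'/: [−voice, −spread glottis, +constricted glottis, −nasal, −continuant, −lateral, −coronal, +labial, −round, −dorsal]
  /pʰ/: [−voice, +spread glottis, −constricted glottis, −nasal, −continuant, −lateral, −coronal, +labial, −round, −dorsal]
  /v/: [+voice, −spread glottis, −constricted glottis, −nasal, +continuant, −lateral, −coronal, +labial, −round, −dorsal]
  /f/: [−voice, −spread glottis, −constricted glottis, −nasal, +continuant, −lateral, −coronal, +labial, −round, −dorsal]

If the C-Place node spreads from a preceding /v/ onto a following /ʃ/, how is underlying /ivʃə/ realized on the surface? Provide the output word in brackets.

The C-Place node dominates the terminals [coronal], [anterior], [strident], [distributed], [labial], [round].
After delinking /ʃ/'s C-Place and linking /v/'s, the affected terminals become [−coronal], [+labial], [−round]; [voice], [spread glottis], [constricted glottis], … (outside C-Place) are retained from /ʃ/.
This feature bundle is that of [f], so /ivʃə/ surfaces as [ivfə].

[ivfə]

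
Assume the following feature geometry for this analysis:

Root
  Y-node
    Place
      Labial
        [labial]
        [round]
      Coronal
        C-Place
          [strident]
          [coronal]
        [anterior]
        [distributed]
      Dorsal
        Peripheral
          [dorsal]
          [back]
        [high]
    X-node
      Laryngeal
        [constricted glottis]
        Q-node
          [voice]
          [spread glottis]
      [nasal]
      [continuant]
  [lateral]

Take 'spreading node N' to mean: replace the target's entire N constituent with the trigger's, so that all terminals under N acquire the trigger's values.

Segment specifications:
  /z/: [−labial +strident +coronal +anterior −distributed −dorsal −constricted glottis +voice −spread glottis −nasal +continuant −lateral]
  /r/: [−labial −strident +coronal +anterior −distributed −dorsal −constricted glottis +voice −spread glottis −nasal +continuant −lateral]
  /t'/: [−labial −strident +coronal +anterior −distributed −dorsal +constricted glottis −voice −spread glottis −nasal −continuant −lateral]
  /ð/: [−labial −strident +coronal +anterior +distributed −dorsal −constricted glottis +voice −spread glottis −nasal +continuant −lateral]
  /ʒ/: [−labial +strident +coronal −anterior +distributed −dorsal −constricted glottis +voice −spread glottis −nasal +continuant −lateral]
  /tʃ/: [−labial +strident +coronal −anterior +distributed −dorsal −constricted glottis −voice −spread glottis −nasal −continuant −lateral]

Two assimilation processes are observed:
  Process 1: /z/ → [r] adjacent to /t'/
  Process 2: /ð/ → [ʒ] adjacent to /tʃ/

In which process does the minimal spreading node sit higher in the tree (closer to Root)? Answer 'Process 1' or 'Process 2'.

Process 1 alters [strident]; the lowest dominating node is [strident] (depth 5 from Root).
Process 2 alters [anterior], [strident]; the lowest common ancestor is Coronal (depth 3 from Root).
Coronal is closer to Root than [strident], so Process 2 spreads the higher node.

Process 2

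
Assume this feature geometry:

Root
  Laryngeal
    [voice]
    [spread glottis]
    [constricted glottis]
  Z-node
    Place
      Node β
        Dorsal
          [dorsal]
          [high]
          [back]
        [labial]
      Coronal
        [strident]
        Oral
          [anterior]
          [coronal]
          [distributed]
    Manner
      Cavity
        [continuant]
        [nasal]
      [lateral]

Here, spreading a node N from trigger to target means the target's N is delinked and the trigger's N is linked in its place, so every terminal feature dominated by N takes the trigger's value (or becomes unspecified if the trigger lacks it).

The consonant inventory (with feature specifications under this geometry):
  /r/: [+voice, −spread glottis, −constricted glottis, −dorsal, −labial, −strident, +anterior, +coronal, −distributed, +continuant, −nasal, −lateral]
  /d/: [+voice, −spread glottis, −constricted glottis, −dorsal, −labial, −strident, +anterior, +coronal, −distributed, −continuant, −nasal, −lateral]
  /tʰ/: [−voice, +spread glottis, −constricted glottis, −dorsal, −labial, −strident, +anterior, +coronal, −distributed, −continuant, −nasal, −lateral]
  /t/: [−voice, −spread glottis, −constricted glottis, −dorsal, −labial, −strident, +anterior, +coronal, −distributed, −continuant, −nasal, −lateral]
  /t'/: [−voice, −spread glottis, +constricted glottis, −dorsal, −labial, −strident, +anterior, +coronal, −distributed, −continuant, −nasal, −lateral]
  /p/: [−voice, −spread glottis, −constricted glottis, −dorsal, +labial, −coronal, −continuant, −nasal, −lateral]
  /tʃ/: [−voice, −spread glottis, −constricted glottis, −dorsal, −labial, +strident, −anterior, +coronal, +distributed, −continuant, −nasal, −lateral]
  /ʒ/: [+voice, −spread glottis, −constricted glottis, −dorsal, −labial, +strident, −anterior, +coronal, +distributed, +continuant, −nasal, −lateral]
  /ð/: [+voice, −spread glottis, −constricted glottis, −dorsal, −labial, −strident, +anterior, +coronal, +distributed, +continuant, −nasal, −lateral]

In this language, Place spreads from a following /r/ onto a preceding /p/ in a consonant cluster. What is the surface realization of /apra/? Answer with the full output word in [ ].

[atra]

Place immediately or transitively dominates [dorsal], [high], [back], [labial], [strident], [anterior], [coronal], [distributed].
After delinking /p/'s Place and linking /r/'s, the affected terminals become [−dorsal], [−labial], [−strident], [+anterior], [+coronal], [−distributed]; [voice], [spread glottis], [constricted glottis], … (outside Place) are retained from /p/.
Among the inventory, only /t/ has exactly this specification, giving the surface form [atra].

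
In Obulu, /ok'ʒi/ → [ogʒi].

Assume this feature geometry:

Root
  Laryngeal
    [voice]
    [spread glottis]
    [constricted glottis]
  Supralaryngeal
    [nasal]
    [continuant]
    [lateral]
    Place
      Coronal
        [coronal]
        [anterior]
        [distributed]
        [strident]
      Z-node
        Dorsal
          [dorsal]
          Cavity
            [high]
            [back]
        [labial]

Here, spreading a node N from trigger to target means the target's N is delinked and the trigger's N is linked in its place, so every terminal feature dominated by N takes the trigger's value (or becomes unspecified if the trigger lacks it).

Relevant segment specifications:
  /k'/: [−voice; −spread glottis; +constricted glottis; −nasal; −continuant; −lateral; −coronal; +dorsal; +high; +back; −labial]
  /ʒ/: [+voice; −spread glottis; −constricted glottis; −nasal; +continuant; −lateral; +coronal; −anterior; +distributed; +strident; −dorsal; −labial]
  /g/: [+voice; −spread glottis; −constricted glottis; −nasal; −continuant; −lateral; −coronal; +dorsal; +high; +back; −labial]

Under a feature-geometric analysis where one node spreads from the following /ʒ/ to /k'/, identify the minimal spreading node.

/k'/ and [g] differ in [voice], [constricted glottis]; every other specified feature is identical.
Tracing each changed feature up the tree, the paths first meet at Laryngeal; any lower node misses at least one of them.
Spreading Laryngeal from /ʒ/ overwrites each of those terminals with /ʒ/'s values, yielding exactly [g].
[coronal], [continuant] — on which /ʒ/ differs from /k'/ — are unchanged, so Root cannot have spread; the constituent is no larger than Laryngeal.

Laryngeal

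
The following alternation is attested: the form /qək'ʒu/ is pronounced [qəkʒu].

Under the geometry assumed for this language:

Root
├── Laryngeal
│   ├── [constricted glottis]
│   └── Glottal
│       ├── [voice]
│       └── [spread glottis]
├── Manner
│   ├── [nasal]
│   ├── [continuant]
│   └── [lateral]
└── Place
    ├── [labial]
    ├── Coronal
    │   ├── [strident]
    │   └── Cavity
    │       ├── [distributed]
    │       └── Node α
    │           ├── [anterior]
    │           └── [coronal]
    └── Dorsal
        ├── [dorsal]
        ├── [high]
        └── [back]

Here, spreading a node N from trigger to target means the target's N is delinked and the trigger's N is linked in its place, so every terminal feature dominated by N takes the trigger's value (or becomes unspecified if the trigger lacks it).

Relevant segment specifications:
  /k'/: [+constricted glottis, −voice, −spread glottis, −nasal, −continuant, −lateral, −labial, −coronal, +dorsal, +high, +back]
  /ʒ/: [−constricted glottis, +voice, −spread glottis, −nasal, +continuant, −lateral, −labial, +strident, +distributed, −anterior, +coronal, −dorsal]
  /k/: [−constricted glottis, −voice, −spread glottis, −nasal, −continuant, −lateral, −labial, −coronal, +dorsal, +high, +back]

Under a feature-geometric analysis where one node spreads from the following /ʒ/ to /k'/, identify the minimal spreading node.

[constricted glottis]

Comparing /k'/ with its surface form [k], the only feature that changes is [constricted glottis].
Since just one terminal is affected and it takes /ʒ/'s value, spreading the terminal [constricted glottis] alone is sufficient and minimal.
[voice] — on which /ʒ/ differs from /k'/ — is unchanged, so neither Laryngeal nor anything higher can have spread; the constituent is no larger than [constricted glottis].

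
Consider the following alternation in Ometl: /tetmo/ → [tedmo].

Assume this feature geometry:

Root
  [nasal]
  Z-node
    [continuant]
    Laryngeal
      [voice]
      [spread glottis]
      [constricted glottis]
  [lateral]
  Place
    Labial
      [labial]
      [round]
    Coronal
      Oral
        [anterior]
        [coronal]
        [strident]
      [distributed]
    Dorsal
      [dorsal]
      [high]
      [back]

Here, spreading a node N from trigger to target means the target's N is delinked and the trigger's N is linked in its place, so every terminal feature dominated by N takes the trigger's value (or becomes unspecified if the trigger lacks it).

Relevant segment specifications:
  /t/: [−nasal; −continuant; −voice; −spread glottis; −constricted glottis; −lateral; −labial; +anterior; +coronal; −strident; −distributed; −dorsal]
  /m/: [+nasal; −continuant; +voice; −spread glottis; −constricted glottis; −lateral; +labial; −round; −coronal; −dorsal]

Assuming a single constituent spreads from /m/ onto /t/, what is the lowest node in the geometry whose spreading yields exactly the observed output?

[voice]

Comparing /t/ with its surface form [d], the only feature that changes is [voice].
Only a single terminal changes, and /m/ supplies the new value, so [voice] itself is the minimal spreading constituent.
[coronal], [nasal] stay as in /t/ although /m/ differs there, so no node dominating them spread; among the remaining candidates [voice] is the lowest that derives the output.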